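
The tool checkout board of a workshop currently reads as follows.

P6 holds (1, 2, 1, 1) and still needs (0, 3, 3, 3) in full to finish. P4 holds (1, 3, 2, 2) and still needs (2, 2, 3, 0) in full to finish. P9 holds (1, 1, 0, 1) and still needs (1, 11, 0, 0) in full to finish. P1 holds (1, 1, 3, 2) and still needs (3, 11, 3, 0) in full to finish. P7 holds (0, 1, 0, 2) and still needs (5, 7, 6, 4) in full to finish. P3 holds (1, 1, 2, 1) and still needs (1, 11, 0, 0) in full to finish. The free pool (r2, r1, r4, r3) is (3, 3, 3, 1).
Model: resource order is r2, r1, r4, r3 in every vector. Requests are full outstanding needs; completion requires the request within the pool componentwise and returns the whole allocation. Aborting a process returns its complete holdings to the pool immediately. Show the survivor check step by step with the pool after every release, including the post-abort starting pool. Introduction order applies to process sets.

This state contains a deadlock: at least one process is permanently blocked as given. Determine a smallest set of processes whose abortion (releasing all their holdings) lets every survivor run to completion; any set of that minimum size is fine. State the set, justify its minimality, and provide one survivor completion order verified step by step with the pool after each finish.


The answer: abort P9 and P1.
Key observation: P3 could never have finished before the abort; with (2, 2, 3, 3) returned by P9 and P1, it fits at step 4.
Why nothing smaller works — every single abort fails: P6 alone leaves P9 blocked (short on r1); P4 alone leaves P9 blocked (short on r1); P9 alone leaves P1 blocked (short on r1); P1 alone leaves P9 blocked (short on r1); P7 alone leaves P9 blocked (short on r1); P3 alone leaves P9 blocked (short on r1).
One survivor order: P4, P6, P7, P3. Check, step by step (post-abort pool first):
  pool = (5, 5, 6, 4)
  P4 needs (2, 2, 3, 0) <= (5, 5, 6, 4) -> finishes; pool += (1, 3, 2, 2) = (6, 8, 8, 6)
  P6 needs (0, 3, 3, 3) <= (6, 8, 8, 6) -> finishes; pool += (1, 2, 1, 1) = (7, 10, 9, 7)
  P7 needs (5, 7, 6, 4) <= (7, 10, 9, 7) -> finishes; pool += (0, 1, 0, 2) = (7, 11, 9, 9)
  P3 needs (1, 11, 0, 0) <= (7, 11, 9, 9) -> finishes; pool += (1, 1, 2, 1) = (8, 12, 11, 10)


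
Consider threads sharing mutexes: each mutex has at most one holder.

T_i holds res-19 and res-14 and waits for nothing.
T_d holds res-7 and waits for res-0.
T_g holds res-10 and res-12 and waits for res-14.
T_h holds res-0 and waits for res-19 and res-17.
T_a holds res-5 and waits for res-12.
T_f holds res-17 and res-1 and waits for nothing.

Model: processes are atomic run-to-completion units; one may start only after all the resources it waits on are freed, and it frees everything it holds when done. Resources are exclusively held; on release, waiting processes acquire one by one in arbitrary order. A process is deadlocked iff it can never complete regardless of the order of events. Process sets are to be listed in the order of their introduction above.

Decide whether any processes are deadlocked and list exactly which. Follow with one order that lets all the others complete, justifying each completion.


The deadlocked set is empty.
Key observation: although several processes wait, no cycle exists — each chain bottoms out at a free runner.
The rest can finish in the order T_f, T_i, T_h, T_g, T_d, T_a.
Verifying each step:
  T_f: no waits; runs immediately, freeing res-17 and res-1
  T_i: no waits; runs immediately, freeing res-19 and res-14
  run T_h (all its waits — res-19 and res-17 — are resolved); releases res-0
  run T_g (all its waits — res-14 — are resolved); releases res-10 and res-12
  run T_d (all its waits — res-0 — are resolved); releases res-7
  run T_a (all its waits — res-12 — are resolved); releases res-5


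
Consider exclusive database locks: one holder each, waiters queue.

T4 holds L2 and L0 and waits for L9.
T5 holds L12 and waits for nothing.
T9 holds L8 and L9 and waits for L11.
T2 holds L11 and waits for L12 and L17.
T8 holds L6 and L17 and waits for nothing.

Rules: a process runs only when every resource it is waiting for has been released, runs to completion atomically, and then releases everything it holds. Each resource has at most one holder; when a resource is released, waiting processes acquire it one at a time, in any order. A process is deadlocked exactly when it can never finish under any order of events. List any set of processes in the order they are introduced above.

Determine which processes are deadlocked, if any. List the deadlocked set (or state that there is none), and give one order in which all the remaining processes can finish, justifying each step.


No process is deadlocked.
Key observation: all waits point, directly or indirectly, at processes that can finish, so nothing is permanently blocked.
One completion order for the rest: T5, T8, T2, T9, T4.
Walking it through:
  run T5 (it waits on nothing); releases L12
  run T8 (it waits on nothing); releases L6 and L17
  T2: everything it awaited (L12 and L17) is free; runs, freeing L11
  T9: everything it awaited (L11) is free; runs, freeing L8 and L9
  T4: everything it awaited (L9) is free; runs, freeing L2 and L0


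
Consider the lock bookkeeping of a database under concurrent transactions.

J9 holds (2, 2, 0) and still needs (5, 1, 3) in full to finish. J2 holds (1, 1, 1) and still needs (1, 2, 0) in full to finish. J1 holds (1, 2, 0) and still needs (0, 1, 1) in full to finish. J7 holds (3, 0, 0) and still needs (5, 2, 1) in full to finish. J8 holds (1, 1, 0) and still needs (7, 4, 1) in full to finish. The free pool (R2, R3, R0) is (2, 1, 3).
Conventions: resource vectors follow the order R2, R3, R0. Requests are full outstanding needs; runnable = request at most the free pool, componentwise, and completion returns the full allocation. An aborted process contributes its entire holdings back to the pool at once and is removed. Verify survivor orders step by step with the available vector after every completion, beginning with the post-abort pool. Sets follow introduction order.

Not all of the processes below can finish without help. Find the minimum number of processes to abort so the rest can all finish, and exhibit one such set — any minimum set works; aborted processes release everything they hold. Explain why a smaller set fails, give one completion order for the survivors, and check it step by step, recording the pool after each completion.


The answer: abort J7.
Key observation: the deadlocked J9 becomes finishable only because J7 released (3, 0, 0); it completes at step 2 below.
No smaller set exists: with zero aborts the deadlock remains.
The survivors complete as J1, J9, J2, J8. Check, step by step (starting from the post-abort pool):
  pool = (5, 1, 3)
  run J1 (needs (0, 1, 1), free (5, 1, 3)); after release of (1, 2, 0) the pool is (6, 3, 3)
  run J9 (needs (5, 1, 3), free (6, 3, 3)); after release of (2, 2, 0) the pool is (8, 5, 3)
  run J2 (needs (1, 2, 0), free (8, 5, 3)); after release of (1, 1, 1) the pool is (9, 6, 4)
  run J8 (needs (7, 4, 1), free (9, 6, 4)); after release of (1, 1, 0) the pool is (10, 7, 4)


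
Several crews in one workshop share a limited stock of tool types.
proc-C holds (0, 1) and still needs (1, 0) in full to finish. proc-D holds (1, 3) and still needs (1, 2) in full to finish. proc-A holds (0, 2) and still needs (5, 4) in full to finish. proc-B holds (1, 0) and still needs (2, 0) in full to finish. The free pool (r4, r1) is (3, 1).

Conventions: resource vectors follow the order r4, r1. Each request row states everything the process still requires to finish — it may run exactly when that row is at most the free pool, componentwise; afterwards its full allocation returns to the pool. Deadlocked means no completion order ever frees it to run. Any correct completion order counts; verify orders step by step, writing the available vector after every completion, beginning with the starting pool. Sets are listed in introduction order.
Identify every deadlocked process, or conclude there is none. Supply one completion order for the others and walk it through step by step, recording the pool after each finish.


No process is deadlocked.
Key observation: the pool covers proc-C at once, and every later process fits after earlier releases.
The rest can finish in the order proc-C, proc-D, proc-B, proc-A. Step-by-step check:
  pool = (3, 1)
  run proc-C (needs (1, 0), free (3, 1)); after release of (0, 1) the pool is (3, 2)
  run proc-D (needs (1, 2), free (3, 2)); after release of (1, 3) the pool is (4, 5)
  run proc-B (needs (2, 0), free (4, 5)); after release of (1, 0) the pool is (5, 5)
  run proc-A (needs (5, 4), free (5, 5)); after release of (0, 2) the pool is (5, 7)


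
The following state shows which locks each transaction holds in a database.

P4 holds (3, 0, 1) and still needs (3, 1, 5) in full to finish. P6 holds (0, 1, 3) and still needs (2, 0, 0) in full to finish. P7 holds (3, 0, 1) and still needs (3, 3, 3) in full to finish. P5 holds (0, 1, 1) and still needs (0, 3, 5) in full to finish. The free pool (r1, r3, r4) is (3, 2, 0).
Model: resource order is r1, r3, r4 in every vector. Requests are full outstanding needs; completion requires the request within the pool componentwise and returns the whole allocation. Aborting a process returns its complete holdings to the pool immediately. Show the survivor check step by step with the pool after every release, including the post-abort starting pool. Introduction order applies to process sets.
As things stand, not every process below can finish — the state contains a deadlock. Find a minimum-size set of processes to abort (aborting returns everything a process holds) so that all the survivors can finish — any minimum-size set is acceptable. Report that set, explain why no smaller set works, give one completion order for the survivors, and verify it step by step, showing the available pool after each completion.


Minimum abort set: P4.
Key observation: before aborting P4, P5 was permanently blocked — no order could ever run it; afterwards it completes at step 3.
Why nothing smaller works: aborting no one leaves the state deadlocked as given.
One survivor order: P6, P7, P5. Check, step by step (post-abort pool first):
  pool = (6, 2, 1)
  P6 needs (2, 0, 0) <= (6, 2, 1) -> finishes; pool += (0, 1, 3) = (6, 3, 4)
  P7 needs (3, 3, 3) <= (6, 3, 4) -> finishes; pool += (3, 0, 1) = (9, 3, 5)
  P5 needs (0, 3, 5) <= (9, 3, 5) -> finishes; pool += (0, 1, 1) = (9, 4, 6)


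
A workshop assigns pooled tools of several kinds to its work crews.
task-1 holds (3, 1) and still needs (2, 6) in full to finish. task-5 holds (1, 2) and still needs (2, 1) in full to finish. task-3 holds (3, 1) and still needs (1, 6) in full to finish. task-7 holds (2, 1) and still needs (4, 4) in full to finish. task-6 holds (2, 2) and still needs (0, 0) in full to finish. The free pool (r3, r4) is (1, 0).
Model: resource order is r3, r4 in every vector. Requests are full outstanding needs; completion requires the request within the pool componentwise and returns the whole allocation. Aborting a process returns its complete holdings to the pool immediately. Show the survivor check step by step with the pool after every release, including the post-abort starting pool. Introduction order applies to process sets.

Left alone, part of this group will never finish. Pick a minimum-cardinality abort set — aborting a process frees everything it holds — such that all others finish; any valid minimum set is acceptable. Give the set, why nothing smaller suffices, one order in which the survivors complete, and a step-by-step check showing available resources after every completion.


The answer: abort task-1.
Key observation: the returned (3, 1) from task-1 is what brings task-3 — unrunnable before, under any order — into play at step 4.
Why nothing smaller works: aborting no one leaves the state deadlocked as given.
The survivors complete as task-5, task-6, task-7, task-3. Walking it through (starting from the post-abort pool):
  pool = (4, 1)
  task-5 needs (2, 1) <= (4, 1) -> finishes; pool += (1, 2) = (5, 3)
  task-6 needs (0, 0) <= (5, 3) -> finishes; pool += (2, 2) = (7, 5)
  task-7 needs (4, 4) <= (7, 5) -> finishes; pool += (2, 1) = (9, 6)
  task-3 needs (1, 6) <= (9, 6) -> finishes; pool += (3, 1) = (12, 7)


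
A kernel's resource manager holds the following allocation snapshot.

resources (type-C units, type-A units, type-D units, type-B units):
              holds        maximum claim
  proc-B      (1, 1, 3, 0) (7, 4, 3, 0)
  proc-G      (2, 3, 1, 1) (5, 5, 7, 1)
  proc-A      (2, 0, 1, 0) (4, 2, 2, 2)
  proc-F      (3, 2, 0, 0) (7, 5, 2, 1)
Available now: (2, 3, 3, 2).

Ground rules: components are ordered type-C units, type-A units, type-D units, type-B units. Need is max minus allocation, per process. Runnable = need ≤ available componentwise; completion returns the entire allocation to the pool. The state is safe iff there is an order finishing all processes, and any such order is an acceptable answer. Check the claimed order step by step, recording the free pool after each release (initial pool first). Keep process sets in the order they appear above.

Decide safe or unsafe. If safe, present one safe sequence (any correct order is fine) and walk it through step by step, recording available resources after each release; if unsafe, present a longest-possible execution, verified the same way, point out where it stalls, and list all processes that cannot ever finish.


The state is SAFE; one workable sequence: proc-A, proc-F, proc-B, proc-G.
Key observation: reading the order forward, proc-A is the first process whose need (2, 2, 1, 2) meets the free pool (2, 3, 3, 2) exactly on a resource it requests.
Walking it through:
  pool = (2, 3, 3, 2)
  proc-A: need (2, 2, 1, 2) fits (2, 3, 3, 2); releases (2, 0, 1, 0), pool now (4, 3, 4, 2)
  proc-F: need (4, 3, 2, 1) fits (4, 3, 4, 2); releases (3, 2, 0, 0), pool now (7, 5, 4, 2)
  proc-B: need (6, 3, 0, 0) fits (7, 5, 4, 2); releases (1, 1, 3, 0), pool now (8, 6, 7, 2)
  proc-G: need (3, 2, 6, 0) fits (8, 6, 7, 2); releases (2, 3, 1, 1), pool now (10, 9, 8, 3)


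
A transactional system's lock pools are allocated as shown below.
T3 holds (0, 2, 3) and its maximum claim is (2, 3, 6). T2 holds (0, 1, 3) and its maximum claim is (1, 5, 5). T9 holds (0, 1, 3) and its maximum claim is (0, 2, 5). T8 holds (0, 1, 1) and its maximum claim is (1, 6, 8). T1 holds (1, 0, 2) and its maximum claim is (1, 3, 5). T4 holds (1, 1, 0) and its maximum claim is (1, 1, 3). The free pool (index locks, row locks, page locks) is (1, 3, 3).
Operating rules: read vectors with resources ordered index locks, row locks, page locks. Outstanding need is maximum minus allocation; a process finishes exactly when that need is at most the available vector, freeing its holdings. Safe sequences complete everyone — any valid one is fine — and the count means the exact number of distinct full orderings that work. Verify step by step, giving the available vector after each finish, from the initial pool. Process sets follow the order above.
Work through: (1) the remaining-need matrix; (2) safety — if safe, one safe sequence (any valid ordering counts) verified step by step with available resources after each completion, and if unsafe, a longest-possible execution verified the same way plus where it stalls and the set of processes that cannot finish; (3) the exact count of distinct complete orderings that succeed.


(1) Outstanding need per process (order index locks, row locks, page locks):
  T3: (2, 1, 3)
  T2: (1, 4, 2)
  T9: (0, 1, 2)
  T8: (1, 5, 7)
  T1: (0, 3, 3)
  T4: (0, 0, 3)
(2) The state is SAFE; one workable sequence: T9, T4, T1, T8, T3, T2.
Key observation: T8 is the earliest step where a requested resource binds exactly: need (1, 5, 7), pool (3, 5, 8) at its turn.
Step-by-step check:
  pool = (1, 3, 3)
  T9 needs (0, 1, 2) <= (1, 3, 3) -> finishes; pool += (0, 1, 3) = (1, 4, 6)
  T4 needs (0, 0, 3) <= (1, 4, 6) -> finishes; pool += (1, 1, 0) = (2, 5, 6)
  T1 needs (0, 3, 3) <= (2, 5, 6) -> finishes; pool += (1, 0, 2) = (3, 5, 8)
  T8 needs (1, 5, 7) <= (3, 5, 8) -> finishes; pool += (0, 1, 1) = (3, 6, 9)
  T3 needs (2, 1, 3) <= (3, 6, 9) -> finishes; pool += (0, 2, 3) = (3, 8, 12)
  T2 needs (1, 4, 2) <= (3, 8, 12) -> finishes; pool += (0, 1, 3) = (3, 9, 15)
(3) Exactly 184 of the possible complete orderings are safe sequences.


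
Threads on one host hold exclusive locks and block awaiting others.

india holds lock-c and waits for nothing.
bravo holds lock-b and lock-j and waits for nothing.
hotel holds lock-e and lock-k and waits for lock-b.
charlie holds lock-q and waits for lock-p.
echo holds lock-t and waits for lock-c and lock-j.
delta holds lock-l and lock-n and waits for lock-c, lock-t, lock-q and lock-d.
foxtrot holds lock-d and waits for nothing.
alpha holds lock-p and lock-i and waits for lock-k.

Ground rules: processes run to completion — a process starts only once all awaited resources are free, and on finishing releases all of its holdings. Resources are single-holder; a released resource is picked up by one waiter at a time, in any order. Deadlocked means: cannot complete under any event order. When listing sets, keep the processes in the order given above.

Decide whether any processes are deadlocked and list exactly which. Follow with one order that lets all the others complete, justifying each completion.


No process is deadlocked.
Key observation: all waits point, directly or indirectly, at processes that can finish, so nothing is permanently blocked.
The rest can finish in the order foxtrot, bravo, hotel, india, echo, alpha, charlie, delta.
Step-by-step check:
  foxtrot: no waits; runs immediately, freeing lock-d
  bravo: no waits; runs immediately, freeing lock-b and lock-j
  run hotel (all its waits — lock-b — are resolved); releases lock-e and lock-k
  india: no waits; runs immediately, freeing lock-c
  run echo (all its waits — lock-c and lock-j — are resolved); releases lock-t
  run alpha (all its waits — lock-k — are resolved); releases lock-p and lock-i
  run charlie (all its waits — lock-p — are resolved); releases lock-q
  run delta (all its waits — lock-c, lock-t, lock-q and lock-d — are resolved); releases lock-l and lock-n


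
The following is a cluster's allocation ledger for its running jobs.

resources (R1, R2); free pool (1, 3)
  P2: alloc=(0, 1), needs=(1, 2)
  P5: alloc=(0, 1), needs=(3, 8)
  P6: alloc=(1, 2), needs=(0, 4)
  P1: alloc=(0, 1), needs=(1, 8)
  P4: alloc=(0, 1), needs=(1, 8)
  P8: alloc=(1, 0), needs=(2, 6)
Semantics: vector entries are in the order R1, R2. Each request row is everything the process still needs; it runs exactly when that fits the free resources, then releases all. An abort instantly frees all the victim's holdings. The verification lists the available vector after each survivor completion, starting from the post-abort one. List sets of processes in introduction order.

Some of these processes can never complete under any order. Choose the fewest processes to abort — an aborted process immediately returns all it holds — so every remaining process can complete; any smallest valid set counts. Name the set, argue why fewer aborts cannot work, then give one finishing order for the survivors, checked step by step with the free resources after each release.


Minimum abort set: P5 and P4.
Key observation: P1 could never have finished before the abort; with (0, 2) returned by P5 and P4, it fits at step 4.
No one abort is enough; case by case: P2 alone leaves P5 blocked (short on R2); P5 alone leaves P1 blocked (short on R2); P6 alone leaves P5 blocked (short on R2); P1 alone leaves P5 blocked (short on R2); P4 alone leaves P5 blocked (short on R2); P8 alone leaves P5 blocked (short on R2).
The survivors complete as P2, P6, P8, P1. Walking it through (starting from the post-abort pool):
  pool = (1, 5)
  run P2 (needs (1, 2), free (1, 5)); after release of (0, 1) the pool is (1, 6)
  run P6 (needs (0, 4), free (1, 6)); after release of (1, 2) the pool is (2, 8)
  run P8 (needs (2, 6), free (2, 8)); after release of (1, 0) the pool is (3, 8)
  run P1 (needs (1, 8), free (3, 8)); after release of (0, 1) the pool is (3, 9)


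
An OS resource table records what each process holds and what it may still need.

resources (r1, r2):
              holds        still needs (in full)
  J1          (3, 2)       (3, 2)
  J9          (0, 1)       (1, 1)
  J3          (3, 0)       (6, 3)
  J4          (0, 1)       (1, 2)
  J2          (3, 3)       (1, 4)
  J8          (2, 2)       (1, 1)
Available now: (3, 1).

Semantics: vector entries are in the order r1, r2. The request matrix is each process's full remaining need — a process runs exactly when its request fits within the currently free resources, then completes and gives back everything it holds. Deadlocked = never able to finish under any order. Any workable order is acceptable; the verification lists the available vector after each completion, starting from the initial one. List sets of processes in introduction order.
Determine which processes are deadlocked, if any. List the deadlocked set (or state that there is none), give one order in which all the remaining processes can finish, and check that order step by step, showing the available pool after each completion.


The deadlocked set is empty.
Key observation: J9 can run right away; the returned allocation unlocks the remaining processes in turn.
A valid finishing order for the others: J9, J4, J8, J1, J2, J3. Walking it through:
  pool = (3, 1)
  J9 needs (1, 1) <= (3, 1) -> finishes; pool += (0, 1) = (3, 2)
  J4 needs (1, 2) <= (3, 2) -> finishes; pool += (0, 1) = (3, 3)
  J8 needs (1, 1) <= (3, 3) -> finishes; pool += (2, 2) = (5, 5)
  J1 needs (3, 2) <= (5, 5) -> finishes; pool += (3, 2) = (8, 7)
  J2 needs (1, 4) <= (8, 7) -> finishes; pool += (3, 3) = (11, 10)
  J3 needs (6, 3) <= (11, 10) -> finishes; pool += (3, 0) = (14, 10)


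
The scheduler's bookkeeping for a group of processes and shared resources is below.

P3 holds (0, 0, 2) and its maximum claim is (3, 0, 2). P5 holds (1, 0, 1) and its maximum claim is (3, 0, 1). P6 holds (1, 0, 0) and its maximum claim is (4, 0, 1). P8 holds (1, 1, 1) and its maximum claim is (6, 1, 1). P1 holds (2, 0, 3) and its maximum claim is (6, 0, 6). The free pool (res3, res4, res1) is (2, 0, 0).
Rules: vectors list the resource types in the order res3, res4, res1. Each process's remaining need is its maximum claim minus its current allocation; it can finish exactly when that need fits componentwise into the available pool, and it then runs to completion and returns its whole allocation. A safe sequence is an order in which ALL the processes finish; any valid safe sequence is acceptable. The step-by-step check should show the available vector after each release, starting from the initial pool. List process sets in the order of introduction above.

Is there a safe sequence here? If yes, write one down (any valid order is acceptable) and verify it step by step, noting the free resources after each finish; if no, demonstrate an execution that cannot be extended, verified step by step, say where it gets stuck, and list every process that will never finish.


SAFE — a valid safe sequence is P5, P3, P6, P1, P8.
Key observation: the first exact fit in this order is P5 — it needs (2, 0, 0) with (2, 0, 0) free, meeting a requested resource to the last unit.
Walking it through:
  pool = (2, 0, 0)
  P5: need (2, 0, 0) fits (2, 0, 0); releases (1, 0, 1), pool now (3, 0, 1)
  P3: need (3, 0, 0) fits (3, 0, 1); releases (0, 0, 2), pool now (3, 0, 3)
  P6: need (3, 0, 1) fits (3, 0, 3); releases (1, 0, 0), pool now (4, 0, 3)
  P1: need (4, 0, 3) fits (4, 0, 3); releases (2, 0, 3), pool now (6, 0, 6)
  P8: need (5, 0, 0) fits (6, 0, 6); releases (1, 1, 1), pool now (7, 1, 7)


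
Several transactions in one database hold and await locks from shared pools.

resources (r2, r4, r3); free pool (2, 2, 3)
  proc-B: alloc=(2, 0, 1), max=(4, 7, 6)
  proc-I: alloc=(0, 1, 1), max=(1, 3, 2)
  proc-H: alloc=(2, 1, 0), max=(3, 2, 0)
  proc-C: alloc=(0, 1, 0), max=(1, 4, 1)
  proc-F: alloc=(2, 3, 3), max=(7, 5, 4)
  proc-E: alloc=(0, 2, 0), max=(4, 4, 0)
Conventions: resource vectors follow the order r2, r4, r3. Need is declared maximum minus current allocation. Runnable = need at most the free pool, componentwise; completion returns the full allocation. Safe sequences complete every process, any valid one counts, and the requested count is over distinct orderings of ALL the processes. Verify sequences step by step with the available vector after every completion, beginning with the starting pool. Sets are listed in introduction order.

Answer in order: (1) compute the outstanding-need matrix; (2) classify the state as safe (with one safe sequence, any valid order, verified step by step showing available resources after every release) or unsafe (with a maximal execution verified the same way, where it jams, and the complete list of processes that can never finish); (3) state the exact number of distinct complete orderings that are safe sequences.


(1) Outstanding need per process (order r2, r4, r3):
  proc-B: (2, 7, 5)
  proc-I: (1, 2, 1)
  proc-H: (1, 1, 0)
  proc-C: (1, 3, 1)
  proc-F: (5, 2, 1)
  proc-E: (4, 2, 0)
(2) UNSAFE — no complete ordering exists.
Key observation: after proc-H, proc-C, proc-I, proc-E the pool peaks at (4, 7, 4), and each blocked process is short somewhere: proc-B on r3; proc-F on r2.
The run proc-H, proc-C, proc-I, proc-E cannot be extended any further. Check, step by step:
  pool = (2, 2, 3)
  proc-H: need (1, 1, 0) fits (2, 2, 3); releases (2, 1, 0), pool now (4, 3, 3)
  proc-C: need (1, 3, 1) fits (4, 3, 3); releases (0, 1, 0), pool now (4, 4, 3)
  proc-I: need (1, 2, 1) fits (4, 4, 3); releases (0, 1, 1), pool now (4, 5, 4)
  proc-E: need (4, 2, 0) fits (4, 5, 4); releases (0, 2, 0), pool now (4, 7, 4)
  blocked: proc-B wants (2, 7, 5), pool (4, 7, 4) — not enough r3
  blocked: proc-F wants (5, 2, 1), pool (4, 7, 4) — not enough r2
Permanently blocked: proc-B and proc-F.
(3) Exactly 0 of the possible complete orderings are safe sequences.


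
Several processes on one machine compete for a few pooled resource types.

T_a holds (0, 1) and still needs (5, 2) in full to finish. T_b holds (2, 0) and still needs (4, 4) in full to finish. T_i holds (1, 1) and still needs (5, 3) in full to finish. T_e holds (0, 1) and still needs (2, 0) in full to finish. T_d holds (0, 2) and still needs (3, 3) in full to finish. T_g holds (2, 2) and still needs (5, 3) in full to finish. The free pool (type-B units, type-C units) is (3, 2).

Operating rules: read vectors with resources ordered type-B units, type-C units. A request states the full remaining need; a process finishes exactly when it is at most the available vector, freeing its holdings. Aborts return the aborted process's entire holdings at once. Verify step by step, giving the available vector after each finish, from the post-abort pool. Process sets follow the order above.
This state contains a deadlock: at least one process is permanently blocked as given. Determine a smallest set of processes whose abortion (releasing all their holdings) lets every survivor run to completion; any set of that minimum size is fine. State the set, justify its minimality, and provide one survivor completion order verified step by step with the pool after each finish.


Abort T_i.
Key observation: before aborting T_i, T_b was permanently blocked — no order could ever run it; afterwards it completes at step 2.
Why nothing smaller works: aborting no one leaves the state deadlocked as given.
The survivors complete as T_e, T_b, T_d, T_g, T_a. Step-by-step check (starting from the post-abort pool):
  pool = (4, 3)
  T_e: need (2, 0) fits (4, 3); releases (0, 1), pool now (4, 4)
  T_b: need (4, 4) fits (4, 4); releases (2, 0), pool now (6, 4)
  T_d: need (3, 3) fits (6, 4); releases (0, 2), pool now (6, 6)
  T_g: need (5, 3) fits (6, 6); releases (2, 2), pool now (8, 8)
  T_a: need (5, 2) fits (8, 8); releases (0, 1), pool now (8, 9)


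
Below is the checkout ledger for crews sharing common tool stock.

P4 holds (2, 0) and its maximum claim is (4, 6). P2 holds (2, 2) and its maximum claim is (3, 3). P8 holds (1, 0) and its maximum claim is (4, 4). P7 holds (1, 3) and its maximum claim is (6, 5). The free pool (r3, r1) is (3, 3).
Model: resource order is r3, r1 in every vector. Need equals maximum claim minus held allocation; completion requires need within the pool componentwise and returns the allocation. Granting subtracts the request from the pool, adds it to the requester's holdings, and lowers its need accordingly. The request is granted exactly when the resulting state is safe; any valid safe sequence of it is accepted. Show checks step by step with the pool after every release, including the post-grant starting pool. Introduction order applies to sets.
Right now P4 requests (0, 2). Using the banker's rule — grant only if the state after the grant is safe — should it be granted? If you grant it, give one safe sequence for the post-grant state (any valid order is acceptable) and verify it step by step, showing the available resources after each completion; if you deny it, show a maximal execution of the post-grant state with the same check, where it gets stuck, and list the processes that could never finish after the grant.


GRANT: granting preserves safety; a valid post-grant sequence is P2, P7, P8, P4.
Key observation: (3, 1) free after granting still covers P2 first, and each release covers the next.
Step-by-step check of the post-grant state:
  pool = (3, 1)
  P2 needs (1, 1) <= (3, 1) -> finishes; pool += (2, 2) = (5, 3)
  P7 needs (5, 2) <= (5, 3) -> finishes; pool += (1, 3) = (6, 6)
  P8 needs (3, 4) <= (6, 6) -> finishes; pool += (1, 0) = (7, 6)
  P4 needs (2, 4) <= (7, 6) -> finishes; pool += (2, 2) = (9, 8)


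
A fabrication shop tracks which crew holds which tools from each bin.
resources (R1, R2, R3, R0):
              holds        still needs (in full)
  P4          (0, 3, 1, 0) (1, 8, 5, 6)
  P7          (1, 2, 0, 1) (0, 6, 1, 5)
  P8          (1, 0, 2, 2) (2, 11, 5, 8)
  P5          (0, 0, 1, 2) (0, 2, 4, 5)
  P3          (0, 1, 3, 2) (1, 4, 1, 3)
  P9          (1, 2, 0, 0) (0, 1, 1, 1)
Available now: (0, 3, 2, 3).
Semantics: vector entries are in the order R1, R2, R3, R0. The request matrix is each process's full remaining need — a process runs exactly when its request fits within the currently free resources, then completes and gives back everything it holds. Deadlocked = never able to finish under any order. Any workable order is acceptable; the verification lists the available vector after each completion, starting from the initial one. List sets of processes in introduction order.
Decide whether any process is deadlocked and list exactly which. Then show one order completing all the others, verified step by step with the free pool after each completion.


No process is deadlocked.
Key observation: starting with P9, each completion frees enough for the next — no one is permanently blocked.
One completion order for the rest: P9, P3, P5, P7, P4, P8. Step-by-step check:
  pool = (0, 3, 2, 3)
  P9 needs (0, 1, 1, 1) <= (0, 3, 2, 3) -> finishes; pool += (1, 2, 0, 0) = (1, 5, 2, 3)
  P3 needs (1, 4, 1, 3) <= (1, 5, 2, 3) -> finishes; pool += (0, 1, 3, 2) = (1, 6, 5, 5)
  P5 needs (0, 2, 4, 5) <= (1, 6, 5, 5) -> finishes; pool += (0, 0, 1, 2) = (1, 6, 6, 7)
  P7 needs (0, 6, 1, 5) <= (1, 6, 6, 7) -> finishes; pool += (1, 2, 0, 1) = (2, 8, 6, 8)
  P4 needs (1, 8, 5, 6) <= (2, 8, 6, 8) -> finishes; pool += (0, 3, 1, 0) = (2, 11, 7, 8)
  P8 needs (2, 11, 5, 8) <= (2, 11, 7, 8) -> finishes; pool += (1, 0, 2, 2) = (3, 11, 9, 10)


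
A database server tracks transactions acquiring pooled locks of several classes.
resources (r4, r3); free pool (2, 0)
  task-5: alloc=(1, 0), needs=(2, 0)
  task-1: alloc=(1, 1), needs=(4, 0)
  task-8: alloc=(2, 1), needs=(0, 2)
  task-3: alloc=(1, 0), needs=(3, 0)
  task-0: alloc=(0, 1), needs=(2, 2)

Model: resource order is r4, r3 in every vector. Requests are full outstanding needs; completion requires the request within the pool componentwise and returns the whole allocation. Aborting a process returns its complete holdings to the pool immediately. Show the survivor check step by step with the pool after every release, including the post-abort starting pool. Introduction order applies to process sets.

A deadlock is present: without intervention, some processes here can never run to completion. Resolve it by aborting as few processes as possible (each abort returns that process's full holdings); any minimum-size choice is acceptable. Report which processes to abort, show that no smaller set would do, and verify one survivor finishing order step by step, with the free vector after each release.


Abort task-8.
Key observation: aborting task-8 returns (2, 1), and task-0 — hopeless before — runs at step 2 with the returned capacity in the pool.
No smaller set exists: with zero aborts the deadlock remains.
The survivors complete as task-1, task-0, task-3, task-5. Walking it through (starting from the post-abort pool):
  pool = (4, 1)
  task-1 needs (4, 0) <= (4, 1) -> finishes; pool += (1, 1) = (5, 2)
  task-0 needs (2, 2) <= (5, 2) -> finishes; pool += (0, 1) = (5, 3)
  task-3 needs (3, 0) <= (5, 3) -> finishes; pool += (1, 0) = (6, 3)
  task-5 needs (2, 0) <= (6, 3) -> finishes; pool += (1, 0) = (7, 3)


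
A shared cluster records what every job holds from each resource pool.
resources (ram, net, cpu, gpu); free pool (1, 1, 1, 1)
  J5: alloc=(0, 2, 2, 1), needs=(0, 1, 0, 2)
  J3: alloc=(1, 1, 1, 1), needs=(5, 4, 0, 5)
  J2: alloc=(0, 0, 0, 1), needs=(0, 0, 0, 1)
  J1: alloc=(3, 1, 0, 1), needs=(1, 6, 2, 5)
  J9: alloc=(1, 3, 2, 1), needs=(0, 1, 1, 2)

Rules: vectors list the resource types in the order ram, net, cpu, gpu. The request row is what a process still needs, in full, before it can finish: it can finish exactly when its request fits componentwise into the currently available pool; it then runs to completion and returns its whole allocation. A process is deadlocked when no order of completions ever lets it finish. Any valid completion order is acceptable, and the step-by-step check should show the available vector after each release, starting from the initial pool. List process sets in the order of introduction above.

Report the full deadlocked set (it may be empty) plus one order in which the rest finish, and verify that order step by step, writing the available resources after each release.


Deadlocked set: J3 and J1.
Key observation: the pool after J2, J5, J9 is (2, 6, 5, 4); every surviving request exceeds it in gpu, so progress ends there.
The rest can finish in the order J2, J5, J9. Step-by-step check:
  pool = (1, 1, 1, 1)
  run J2 (needs (0, 0, 0, 1), free (1, 1, 1, 1)); after release of (0, 0, 0, 1) the pool is (1, 1, 1, 2)
  run J5 (needs (0, 1, 0, 2), free (1, 1, 1, 2)); after release of (0, 2, 2, 1) the pool is (1, 3, 3, 3)
  run J9 (needs (0, 1, 1, 2), free (1, 3, 3, 3)); after release of (1, 3, 2, 1) the pool is (2, 6, 5, 4)
None of the blocked processes ever fits:
  J3 still needs (5, 4, 0, 5) but only (2, 6, 5, 4) is free — short on ram and gpu
  J1 still needs (1, 6, 2, 5) but only (2, 6, 5, 4) is free — short on gpu


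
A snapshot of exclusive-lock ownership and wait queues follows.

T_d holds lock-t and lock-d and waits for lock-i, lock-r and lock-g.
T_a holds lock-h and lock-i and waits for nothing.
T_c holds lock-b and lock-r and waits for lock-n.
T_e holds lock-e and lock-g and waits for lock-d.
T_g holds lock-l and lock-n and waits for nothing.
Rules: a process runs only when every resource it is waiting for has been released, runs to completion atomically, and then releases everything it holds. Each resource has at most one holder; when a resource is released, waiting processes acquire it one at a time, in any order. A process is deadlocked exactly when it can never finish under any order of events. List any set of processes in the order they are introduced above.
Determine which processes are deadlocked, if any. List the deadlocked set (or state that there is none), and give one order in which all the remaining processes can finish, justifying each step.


Deadlocked: T_d and T_e.
Key observation: the knot is the closed ring of waits T_d -> T_e -> T_d; no other process is dragged down with it.
A valid finishing order for the others: T_g, T_c, T_a.
Step-by-step check:
  run T_g (it waits on nothing); releases lock-l and lock-n
  T_c: everything it awaited (lock-n) is free; runs, freeing lock-b and lock-r
  run T_a (it waits on nothing); releases lock-h and lock-i


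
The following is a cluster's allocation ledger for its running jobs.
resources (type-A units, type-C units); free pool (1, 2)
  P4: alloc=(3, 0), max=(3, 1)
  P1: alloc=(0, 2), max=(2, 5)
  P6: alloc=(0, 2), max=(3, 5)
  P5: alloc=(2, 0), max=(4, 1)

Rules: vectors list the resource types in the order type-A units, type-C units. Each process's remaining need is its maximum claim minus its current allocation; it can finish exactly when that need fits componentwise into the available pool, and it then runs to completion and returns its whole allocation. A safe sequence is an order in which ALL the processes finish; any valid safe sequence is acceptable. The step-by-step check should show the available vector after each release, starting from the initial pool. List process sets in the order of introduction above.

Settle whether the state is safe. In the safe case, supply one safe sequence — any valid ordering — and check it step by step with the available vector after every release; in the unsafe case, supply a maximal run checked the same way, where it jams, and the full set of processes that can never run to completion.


The state is UNSAFE.
Key observation: after P4, P5 complete, (6, 2) is the best the pool ever gets, yet each leftover process wants more type-C units.
A maximal execution: P4, P5 — then nothing else fits. Walking it through:
  pool = (1, 2)
  P4 needs (0, 1) <= (1, 2) -> finishes; pool += (3, 0) = (4, 2)
  P5 needs (2, 1) <= (4, 2) -> finishes; pool += (2, 0) = (6, 2)
  P1 still needs (2, 3) but only (6, 2) is free — short on type-C units
  P6 still needs (3, 3) but only (6, 2) is free — short on type-C units
Permanently blocked: P1 and P6.


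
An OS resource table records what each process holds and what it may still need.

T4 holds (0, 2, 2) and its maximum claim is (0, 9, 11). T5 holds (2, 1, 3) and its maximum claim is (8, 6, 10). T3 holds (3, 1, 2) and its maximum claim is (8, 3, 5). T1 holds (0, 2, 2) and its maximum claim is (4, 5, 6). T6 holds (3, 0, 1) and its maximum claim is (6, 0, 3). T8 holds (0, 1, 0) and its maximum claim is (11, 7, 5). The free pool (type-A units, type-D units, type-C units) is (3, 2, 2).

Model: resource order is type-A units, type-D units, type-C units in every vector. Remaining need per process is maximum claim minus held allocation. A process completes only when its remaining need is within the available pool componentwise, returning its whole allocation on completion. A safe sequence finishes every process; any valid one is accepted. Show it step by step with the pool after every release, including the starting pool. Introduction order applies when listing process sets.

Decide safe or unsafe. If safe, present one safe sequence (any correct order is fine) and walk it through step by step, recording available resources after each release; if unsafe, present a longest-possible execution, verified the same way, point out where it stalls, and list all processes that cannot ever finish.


SAFE, for example via the order T6, T3, T1, T5, T8, T4.
Key observation: T6 marks the first exact bind of the order: its need (3, 0, 2) fits the free (3, 2, 2) with zero slack on a requested resource.
Step-by-step check:
  pool = (3, 2, 2)
  T6 needs (3, 0, 2) <= (3, 2, 2) -> finishes; pool += (3, 0, 1) = (6, 2, 3)
  T3 needs (5, 2, 3) <= (6, 2, 3) -> finishes; pool += (3, 1, 2) = (9, 3, 5)
  T1 needs (4, 3, 4) <= (9, 3, 5) -> finishes; pool += (0, 2, 2) = (9, 5, 7)
  T5 needs (6, 5, 7) <= (9, 5, 7) -> finishes; pool += (2, 1, 3) = (11, 6, 10)
  T8 needs (11, 6, 5) <= (11, 6, 10) -> finishes; pool += (0, 1, 0) = (11, 7, 10)
  T4 needs (0, 7, 9) <= (11, 7, 10) -> finishes; pool += (0, 2, 2) = (11, 9, 12)
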